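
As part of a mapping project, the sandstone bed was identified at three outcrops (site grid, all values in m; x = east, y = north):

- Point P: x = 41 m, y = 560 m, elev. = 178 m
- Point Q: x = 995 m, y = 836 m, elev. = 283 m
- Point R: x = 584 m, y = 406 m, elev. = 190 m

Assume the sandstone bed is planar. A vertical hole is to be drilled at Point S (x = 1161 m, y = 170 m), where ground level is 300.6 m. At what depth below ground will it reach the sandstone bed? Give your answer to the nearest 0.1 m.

Two edge vectors: Point P→Point Q = (954, 276, 105), Point P→Point R = (543, -154, 12).
Normal n = (Point P→Point Q) × (Point P→Point R) = (19482, 45567, -296784).
So ∂z/∂x = −n_x/n_z = 0.065644 and ∂z/∂y = −n_y/n_z = 0.153536.
Intercept c from Point P: 178 − 2.69 − 85.98 = 89.33.
At (1161, 170): z_contact = 76.21 + 26.10 + 89.33 = 191.64 m.
Depth below ground = 300.6 − 191.64 = 109.0 m.

109.0 m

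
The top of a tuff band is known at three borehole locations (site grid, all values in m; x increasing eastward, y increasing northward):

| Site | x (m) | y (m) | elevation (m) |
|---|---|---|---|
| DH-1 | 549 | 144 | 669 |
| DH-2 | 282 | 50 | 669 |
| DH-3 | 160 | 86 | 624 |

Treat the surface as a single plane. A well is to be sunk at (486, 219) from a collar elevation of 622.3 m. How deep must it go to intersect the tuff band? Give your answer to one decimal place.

Two edge vectors: DH-1→DH-2 = (-267, -94, 0), DH-1→DH-3 = (-389, -58, -45).
Normal n = (DH-1→DH-2) × (DH-1→DH-3) = (4230, -12015, -21080).
So ∂z/∂x = −n_x/n_z = 0.20066 and ∂z/∂y = −n_y/n_z = −0.56997.
Intercept c from DH-1: 669 − 110.16 + 82.08 = 640.91.
At (486, 219): z_contact = 97.52 − 124.82 + 640.91 = 613.61 m.
Depth below ground = 622.3 − 613.61 = 8.7 m.

8.7 m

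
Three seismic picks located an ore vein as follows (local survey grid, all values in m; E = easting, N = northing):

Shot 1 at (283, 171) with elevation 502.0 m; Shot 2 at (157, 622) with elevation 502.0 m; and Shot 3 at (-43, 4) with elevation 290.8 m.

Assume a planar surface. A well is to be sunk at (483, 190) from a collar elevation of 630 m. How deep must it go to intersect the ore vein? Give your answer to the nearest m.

12 m

Let the plane be z = a·E + b·N + c.
Shot 2−Shot 1: −126a + 451b = 0;  Shot 3−Shot 1: −326a − 167b = −211.2.
Solving gives a = 0.56674, b = 0.15834.
Then c = 502 − a·283 − b·171 = 314.54.
At (483, 190): z_contact = 273.7 + 30.1 + 314.54 = 618.4 m.
Depth below ground = 630 − 618.4 = 12 m.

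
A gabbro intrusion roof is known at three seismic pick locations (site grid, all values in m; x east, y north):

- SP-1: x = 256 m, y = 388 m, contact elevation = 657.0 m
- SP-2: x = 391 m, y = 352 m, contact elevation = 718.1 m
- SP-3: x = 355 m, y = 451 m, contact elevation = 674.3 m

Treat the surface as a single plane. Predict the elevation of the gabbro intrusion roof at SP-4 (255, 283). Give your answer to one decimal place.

Two edge vectors: SP-1→SP-2 = (135, -36, 61.1), SP-1→SP-3 = (99, 63, 17.3).
Normal n = (SP-1→SP-2) × (SP-1→SP-3) = (-4472.1, 3713.4, 12069).
So ∂z/∂x = −n_x/n_z = 0.37054 and ∂z/∂y = −n_y/n_z = −0.30768.
Intercept c from SP-1: 657 − 94.86 + 119.38 = 681.52.
At (255, 283): z = 94.5 − 87.1 + 681.52 = 688.9 m.

688.9 m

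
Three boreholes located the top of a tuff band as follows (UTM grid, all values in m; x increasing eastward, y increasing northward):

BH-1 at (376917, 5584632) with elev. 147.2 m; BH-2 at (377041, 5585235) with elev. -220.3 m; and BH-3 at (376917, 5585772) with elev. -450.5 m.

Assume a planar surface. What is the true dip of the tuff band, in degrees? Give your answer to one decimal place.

33.7°

Two edge vectors: BH-1→BH-2 = (124, 603, -367.5), BH-1→BH-3 = (0, 1140, -597.7).
Normal n = (BH-1→BH-2) × (BH-1→BH-3) = (58536.9, 74114.8, 141360).
So ∂z/∂x = −n_x/n_z = −0.41410 and ∂z/∂y = −n_y/n_z = −0.52430.
Gradient magnitude |∇z| = √(a² + b²) = √(0.17148 + 0.27489) = 0.66811.
True dip = arctan(0.66811) = 33.7°, dipping toward NE (azimuth ≈ 038°).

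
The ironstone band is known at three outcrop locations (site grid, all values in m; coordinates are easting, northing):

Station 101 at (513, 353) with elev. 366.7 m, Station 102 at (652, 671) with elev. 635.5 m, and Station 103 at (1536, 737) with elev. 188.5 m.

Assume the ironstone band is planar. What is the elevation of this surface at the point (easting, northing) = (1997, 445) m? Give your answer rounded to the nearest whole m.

Two edge vectors: Station 101→Station 102 = (139, 318, 268.8), Station 101→Station 103 = (1023, 384, -178.2).
Normal n = (Station 101→Station 102) × (Station 101→Station 103) = (-159886.8, 299752.2, -271938).
So ∂z/∂easting = −n_x/n_z = −0.58795 and ∂z/∂northing = −n_y/n_z = 1.10228.
Intercept c from Station 101: 366.7 + 301.62 − 389.11 = 279.21.
At (1997, 445): z = −1174.1 + 490.5 + 279.21 = -404.4 m.

-404 m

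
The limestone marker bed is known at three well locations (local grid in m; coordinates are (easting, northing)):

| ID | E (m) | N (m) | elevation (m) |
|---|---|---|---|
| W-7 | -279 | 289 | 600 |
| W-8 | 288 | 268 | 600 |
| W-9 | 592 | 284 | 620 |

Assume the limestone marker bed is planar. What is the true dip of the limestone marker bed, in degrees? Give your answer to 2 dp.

Two edge vectors: W-7→W-8 = (567, -21, 0), W-7→W-9 = (871, -5, 20).
Normal n = (W-7→W-8) × (W-7→W-9) = (-420, -11340, 15456).
So ∂z/∂E = −n_x/n_z = 0.02717 and ∂z/∂N = −n_y/n_z = 0.73370.
Gradient magnitude |∇z| = √(a² + b²) = √(0.00074 + 0.53831) = 0.73420.
True dip = arctan(0.73420) = 36.29°, dipping toward S (azimuth ≈ 182°).

36.29°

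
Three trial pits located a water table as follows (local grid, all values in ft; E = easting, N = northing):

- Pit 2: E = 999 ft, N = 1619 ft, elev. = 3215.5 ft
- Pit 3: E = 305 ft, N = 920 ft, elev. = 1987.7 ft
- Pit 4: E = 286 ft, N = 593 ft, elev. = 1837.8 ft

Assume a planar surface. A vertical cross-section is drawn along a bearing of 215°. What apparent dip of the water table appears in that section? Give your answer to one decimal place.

47.9°

Let the plane be z = a·E + b·N + c.
Pit 3−Pit 2: −694a − 699b = −1227.8;  Pit 4−Pit 2: −713a − 1026b = −1377.7.
Solving gives a = 1.38872, b = 0.37772.
Unit vector along 215° is (sin 215°, cos 215°) = (-0.5736, -0.8192).
Slope in that direction = a·(-0.5736) + b·(-0.8192) = −1.10595.
Apparent dip = arctan|1.10595| = 47.9° (true dip is 55.2°, so apparent ≤ true as expected).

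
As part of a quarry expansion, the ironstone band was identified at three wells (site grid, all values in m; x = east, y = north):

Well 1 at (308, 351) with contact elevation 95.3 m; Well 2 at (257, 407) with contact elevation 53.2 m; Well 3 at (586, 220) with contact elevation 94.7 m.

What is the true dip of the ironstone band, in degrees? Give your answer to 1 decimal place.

Let the plane be z = a·x + b·y + c.
Well 2−Well 1: −51a + 56b = −42.1;  Well 3−Well 1: 278a − 131b = −0.6.
Solving gives a = −0.62436, b = −1.32040.
Gradient magnitude |∇z| = √(a² + b²) = √(0.38983 + 1.74346) = 1.46058.
True dip = arctan(1.46058) = 55.6°, dipping toward NNE (azimuth ≈ 025°).

55.6°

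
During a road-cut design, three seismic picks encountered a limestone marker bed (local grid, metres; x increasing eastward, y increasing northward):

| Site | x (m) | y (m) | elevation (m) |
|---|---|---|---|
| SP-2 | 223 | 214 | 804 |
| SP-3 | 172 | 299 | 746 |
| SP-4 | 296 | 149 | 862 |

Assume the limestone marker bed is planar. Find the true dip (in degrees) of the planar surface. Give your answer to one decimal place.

Let the plane be z = a·x + b·y + c.
SP-3−SP-2: −51a + 85b = −58;  SP-4−SP-2: 73a − 65b = 58.
Solving gives a = 0.40138, b = −0.44152.
Gradient magnitude |∇z| = √(a² + b²) = √(0.16111 + 0.19494) = 0.59670.
True dip = arctan(0.59670) = 30.8°, dipping toward NW (azimuth ≈ 318°).

30.8°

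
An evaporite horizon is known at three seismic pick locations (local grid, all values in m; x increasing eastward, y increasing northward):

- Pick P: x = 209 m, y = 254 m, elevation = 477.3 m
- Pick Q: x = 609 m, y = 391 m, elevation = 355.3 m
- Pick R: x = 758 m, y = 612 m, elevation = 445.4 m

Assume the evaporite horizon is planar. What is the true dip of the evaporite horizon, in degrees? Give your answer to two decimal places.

Two edge vectors: Pick P→Pick Q = (400, 137, -122), Pick P→Pick R = (549, 358, -31.9).
Normal n = (Pick P→Pick Q) × (Pick P→Pick R) = (39305.7, -54218, 67987).
So ∂z/∂x = −n_x/n_z = −0.57814 and ∂z/∂y = −n_y/n_z = 0.79748.
Gradient magnitude |∇z| = √(a² + b²) = √(0.33424 + 0.63597) = 0.98499.
True dip = arctan(0.98499) = 44.57°, dipping toward SE (azimuth ≈ 144°).

44.57°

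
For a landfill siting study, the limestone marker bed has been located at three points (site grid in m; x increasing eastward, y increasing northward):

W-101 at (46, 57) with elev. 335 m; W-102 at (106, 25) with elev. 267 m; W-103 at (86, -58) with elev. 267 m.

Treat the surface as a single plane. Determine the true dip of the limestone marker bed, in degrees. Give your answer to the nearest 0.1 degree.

Two edge vectors: W-101→W-102 = (60, -32, -68), W-101→W-103 = (40, -115, -68).
Normal n = (W-101→W-102) × (W-101→W-103) = (-5644, 1360, -5620).
So ∂z/∂x = −n_x/n_z = −1.00427 and ∂z/∂y = −n_y/n_z = 0.24199.
Gradient magnitude |∇z| = √(a² + b²) = √(1.00856 + 0.05856) = 1.03301.
True dip = arctan(1.03301) = 45.9°, dipping toward ESE (azimuth ≈ 104°).

45.9°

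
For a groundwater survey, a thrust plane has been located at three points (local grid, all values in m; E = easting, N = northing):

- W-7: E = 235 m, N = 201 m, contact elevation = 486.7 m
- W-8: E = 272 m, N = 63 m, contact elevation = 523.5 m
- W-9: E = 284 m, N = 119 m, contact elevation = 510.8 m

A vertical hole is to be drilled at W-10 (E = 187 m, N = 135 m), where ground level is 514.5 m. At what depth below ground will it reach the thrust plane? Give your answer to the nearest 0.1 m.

15.6 m

Two edge vectors: W-7→W-8 = (37, -138, 36.8), W-7→W-9 = (49, -82, 24.1).
Normal n = (W-7→W-8) × (W-7→W-9) = (-308.2, 911.5, 3728).
So ∂z/∂E = −n_x/n_z = 0.08267 and ∂z/∂N = −n_y/n_z = −0.24450.
Intercept c from W-7: 486.7 − 19.43 + 49.14 = 516.42.
At (187, 135): z_contact = 15.46 − 33.01 + 516.42 = 498.87 m.
Depth below ground = 514.5 − 498.87 = 15.6 m.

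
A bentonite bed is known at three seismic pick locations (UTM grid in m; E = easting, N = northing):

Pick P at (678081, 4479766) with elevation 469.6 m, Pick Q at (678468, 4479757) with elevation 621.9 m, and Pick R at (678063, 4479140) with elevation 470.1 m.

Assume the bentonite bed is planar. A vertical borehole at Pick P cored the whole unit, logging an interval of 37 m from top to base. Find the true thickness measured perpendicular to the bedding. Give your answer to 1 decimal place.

34.4 m

Let the plane be z = a·E + b·N + c.
Pick Q−Pick P: 387a − 9b = 152.3;  Pick R−Pick P: −18a − 626b = 0.5.
Solving gives a = 0.39326, b = −0.01211.
|∇z| = √(a²+b²) = 0.39344, so dip δ = arctan(0.39344) = 21.48°.
True thickness = vertical thickness × cos δ = 37 × cos 21.48° = 34.4 m.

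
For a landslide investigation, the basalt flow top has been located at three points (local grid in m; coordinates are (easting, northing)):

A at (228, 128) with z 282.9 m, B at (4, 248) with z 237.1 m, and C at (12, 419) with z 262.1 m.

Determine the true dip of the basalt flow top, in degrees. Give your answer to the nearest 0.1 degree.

Let the plane be z = a·E + b·N + c.
B−A: −224a + 120b = −45.8;  C−A: −216a + 291b = −20.8.
Solving gives a = 0.27587, b = 0.13329.
Gradient magnitude |∇z| = √(a² + b²) = √(0.07610 + 0.01777) = 0.30638.
True dip = arctan(0.30638) = 17.0°, dipping toward WSW (azimuth ≈ 244°).

17.0°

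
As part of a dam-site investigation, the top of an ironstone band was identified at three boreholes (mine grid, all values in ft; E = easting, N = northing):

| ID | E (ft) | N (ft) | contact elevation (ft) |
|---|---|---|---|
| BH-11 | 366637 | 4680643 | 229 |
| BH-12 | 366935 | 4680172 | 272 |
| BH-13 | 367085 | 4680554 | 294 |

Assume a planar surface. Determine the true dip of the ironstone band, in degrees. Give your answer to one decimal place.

Let the plane be z = a·E + b·N + c.
BH-12−BH-11: 298a − 471b = 43;  BH-13−BH-11: 448a − 89b = 65.
Solving gives a = 0.14520, b = 0.00057.
Gradient magnitude |∇z| = √(a² + b²) = √(0.02108 + 0.00000) = 0.14520.
True dip = arctan(0.14520) = 8.3°, dipping toward W (azimuth ≈ 270°).

8.3°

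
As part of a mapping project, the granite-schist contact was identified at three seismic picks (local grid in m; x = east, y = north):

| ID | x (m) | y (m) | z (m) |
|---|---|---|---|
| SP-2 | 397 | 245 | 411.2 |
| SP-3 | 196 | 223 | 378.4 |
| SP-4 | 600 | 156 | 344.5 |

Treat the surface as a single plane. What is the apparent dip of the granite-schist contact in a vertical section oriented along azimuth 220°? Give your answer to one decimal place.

36.1°

Let the plane be z = a·x + b·y + c.
SP-3−SP-2: −201a − 22b = −32.8;  SP-4−SP-2: 203a − 89b = −66.7.
Solving gives a = 0.06494, b = 0.89757.
Unit vector along 220° is (sin 220°, cos 220°) = (-0.6428, -0.7660).
Slope in that direction = a·(-0.6428) + b·(-0.7660) = −0.72932.
Apparent dip = arctan|0.72932| = 36.1° (true dip is 42.0°, so apparent ≤ true as expected).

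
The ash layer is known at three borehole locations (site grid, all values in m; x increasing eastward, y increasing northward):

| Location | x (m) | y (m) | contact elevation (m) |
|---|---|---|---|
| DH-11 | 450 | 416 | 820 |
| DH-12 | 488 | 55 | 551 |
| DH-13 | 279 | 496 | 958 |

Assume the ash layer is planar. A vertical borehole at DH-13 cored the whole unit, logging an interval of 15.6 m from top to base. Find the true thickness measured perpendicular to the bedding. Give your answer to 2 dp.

Two edge vectors: DH-11→DH-12 = (38, -361, -269), DH-11→DH-13 = (-171, 80, 138).
Normal n = (DH-11→DH-12) × (DH-11→DH-13) = (-28298, 40755, -58691).
So ∂z/∂x = −n_x/n_z = −0.48215 and ∂z/∂y = −n_y/n_z = 0.69440.
|∇z| = √(a²+b²) = 0.84538, so dip δ = arctan(0.84538) = 40.21°.
True thickness = vertical thickness × cos δ = 15.6 × cos 40.21° = 11.91 m.

11.91 m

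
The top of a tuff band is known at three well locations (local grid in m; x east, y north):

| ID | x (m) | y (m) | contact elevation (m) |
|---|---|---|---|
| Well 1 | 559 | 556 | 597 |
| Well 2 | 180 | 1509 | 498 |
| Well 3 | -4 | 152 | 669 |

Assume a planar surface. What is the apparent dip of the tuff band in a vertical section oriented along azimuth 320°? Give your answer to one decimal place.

3.8°

Let the plane be z = a·x + b·y + c.
Well 2−Well 1: −379a + 953b = −99;  Well 3−Well 1: −563a − 404b = 72.
Solving gives a = −0.04150, b = −0.12039.
Unit vector along 320° is (sin 320°, cos 320°) = (-0.6428, 0.7660).
Slope in that direction = a·(-0.6428) + b·(0.7660) = −0.06555.
Apparent dip = arctan|0.06555| = 3.8° (true dip is 7.3°, so apparent ≤ true as expected).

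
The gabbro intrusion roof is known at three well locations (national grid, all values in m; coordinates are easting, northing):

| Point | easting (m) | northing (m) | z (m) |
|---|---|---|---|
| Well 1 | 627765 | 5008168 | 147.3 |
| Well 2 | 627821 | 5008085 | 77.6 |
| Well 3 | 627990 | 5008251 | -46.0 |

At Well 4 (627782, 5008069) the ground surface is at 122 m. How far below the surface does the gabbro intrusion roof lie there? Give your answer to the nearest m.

Let the plane be z = a·easting + b·northing + c.
Well 2−Well 1: 56a − 83b = −69.7;  Well 3−Well 1: 225a + 83b = −193.3.
Solving gives a = −0.93594306, b = 0.20827938.
Then c = 147.3 − a·627765 − b·5008168 = −455398.53.
At (627782, 5008069): z_contact = −587568.2 + 1043077.5 − 455398.53 = 110.8 m.
Depth below ground = 122 − 110.8 = 11 m.

11 m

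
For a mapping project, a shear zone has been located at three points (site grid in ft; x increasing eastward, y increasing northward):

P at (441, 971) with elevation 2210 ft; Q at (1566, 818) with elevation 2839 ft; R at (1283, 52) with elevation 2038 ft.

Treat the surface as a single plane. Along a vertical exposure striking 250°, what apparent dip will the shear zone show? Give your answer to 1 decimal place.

Let the plane be z = a·x + b·y + c.
Q−P: 1125a − 153b = 629;  R−P: 842a − 919b = −172.
Solving gives a = 0.66777, b = 0.79898.
Unit vector along 250° is (sin 250°, cos 250°) = (-0.9397, -0.3420).
Slope in that direction = a·(-0.9397) + b·(-0.3420) = −0.90077.
Apparent dip = arctan|0.90077| = 42.0° (true dip is 46.2°, so apparent ≤ true as expected).

42.0°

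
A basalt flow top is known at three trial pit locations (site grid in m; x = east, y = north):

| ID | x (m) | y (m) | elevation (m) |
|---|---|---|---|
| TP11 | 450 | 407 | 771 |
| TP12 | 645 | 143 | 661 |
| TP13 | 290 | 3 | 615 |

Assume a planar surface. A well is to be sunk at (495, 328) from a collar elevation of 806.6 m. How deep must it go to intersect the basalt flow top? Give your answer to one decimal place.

Two edge vectors: TP11→TP12 = (195, -264, -110), TP11→TP13 = (-160, -404, -156).
Normal n = (TP11→TP12) × (TP11→TP13) = (-3256, 48020, -121020).
So ∂z/∂x = −n_x/n_z = −0.02690 and ∂z/∂y = −n_y/n_z = 0.39679.
Intercept c from TP11: 771 + 12.11 − 161.50 = 621.61.
At (495, 328): z_contact = −13.32 + 130.15 + 621.61 = 738.44 m.
Depth below ground = 806.6 − 738.44 = 68.2 m.

68.2 m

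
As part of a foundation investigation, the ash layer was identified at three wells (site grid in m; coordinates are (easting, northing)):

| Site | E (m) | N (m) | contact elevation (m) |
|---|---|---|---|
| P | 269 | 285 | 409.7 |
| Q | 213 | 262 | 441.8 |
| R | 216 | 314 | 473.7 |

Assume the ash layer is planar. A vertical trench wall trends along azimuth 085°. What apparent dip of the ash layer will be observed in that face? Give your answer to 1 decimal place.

38.1°

Let the plane be z = a·E + b·N + c.
Q−P: −56a − 23b = 32.1;  R−P: −53a + 29b = 64.
Solving gives a = −0.84520, b = 0.66222.
Unit vector along 085° is (sin 85°, cos 85°) = (0.9962, 0.0872).
Slope in that direction = a·(0.9962) + b·(0.0872) = −0.78427.
Apparent dip = arctan|0.78427| = 38.1° (true dip is 47.0°, so apparent ≤ true as expected).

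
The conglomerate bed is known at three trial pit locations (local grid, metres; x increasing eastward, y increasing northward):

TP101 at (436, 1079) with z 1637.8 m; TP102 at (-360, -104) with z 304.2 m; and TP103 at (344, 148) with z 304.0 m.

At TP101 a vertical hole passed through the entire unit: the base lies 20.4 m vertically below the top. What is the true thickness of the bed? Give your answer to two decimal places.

10.92 m

Let the plane be z = a·x + b·y + c.
TP102−TP101: −796a − 1183b = −1333.6;  TP103−TP101: −92a − 931b = −1333.8.
Solving gives a = −0.53192, b = 1.48522.
|∇z| = √(a²+b²) = 1.57760, so dip δ = arctan(1.57760) = 57.63°.
True thickness = vertical thickness × cos δ = 20.4 × cos 57.63° = 10.92 m.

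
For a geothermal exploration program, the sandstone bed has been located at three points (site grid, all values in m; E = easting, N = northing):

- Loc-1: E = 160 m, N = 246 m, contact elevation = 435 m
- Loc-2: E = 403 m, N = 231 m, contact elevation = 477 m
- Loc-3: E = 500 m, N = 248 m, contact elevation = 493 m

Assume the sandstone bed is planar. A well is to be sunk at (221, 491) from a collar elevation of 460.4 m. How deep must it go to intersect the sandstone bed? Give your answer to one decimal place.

Let the plane be z = a·E + b·N + c.
Loc-2−Loc-1: 243a − 15b = 42;  Loc-3−Loc-1: 340a + 2b = 58.
Solving gives a = 0.17078, b = −0.03330.
Then c = 435 − a·160 − b·246 = 415.87.
At (221, 491): z_contact = 37.74 − 16.35 + 415.87 = 437.26 m.
Depth below ground = 460.4 − 437.26 = 23.1 m.

23.1 m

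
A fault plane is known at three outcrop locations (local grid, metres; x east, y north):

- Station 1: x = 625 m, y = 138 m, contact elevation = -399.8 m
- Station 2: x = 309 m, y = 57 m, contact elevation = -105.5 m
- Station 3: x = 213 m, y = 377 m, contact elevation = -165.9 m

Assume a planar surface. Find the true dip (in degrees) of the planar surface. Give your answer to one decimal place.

Two edge vectors: Station 1→Station 2 = (-316, -81, 294.3), Station 1→Station 3 = (-412, 239, 233.9).
Normal n = (Station 1→Station 2) × (Station 1→Station 3) = (-89283.6, -47339.2, -108896).
So ∂z/∂x = −n_x/n_z = −0.81990 and ∂z/∂y = −n_y/n_z = −0.43472.
Gradient magnitude |∇z| = √(a² + b²) = √(0.67223 + 0.18898) = 0.92802.
True dip = arctan(0.92802) = 42.9°, dipping toward ENE (azimuth ≈ 062°).

42.9°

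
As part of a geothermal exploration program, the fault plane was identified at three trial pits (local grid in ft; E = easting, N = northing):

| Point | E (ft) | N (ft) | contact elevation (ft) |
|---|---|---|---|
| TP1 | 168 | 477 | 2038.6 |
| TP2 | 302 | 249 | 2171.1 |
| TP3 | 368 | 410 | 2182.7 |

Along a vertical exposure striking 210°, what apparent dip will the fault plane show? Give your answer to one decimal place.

8.9°

Let the plane be z = a·E + b·N + c.
TP2−TP1: 134a − 228b = 132.5;  TP3−TP1: 200a − 67b = 144.1.
Solving gives a = 0.65472, b = −0.19635.
Unit vector along 210° is (sin 210°, cos 210°) = (-0.5000, -0.8660).
Slope in that direction = a·(-0.5000) + b·(-0.8660) = −0.15732.
Apparent dip = arctan|0.15732| = 8.9° (true dip is 34.4°, so apparent ≤ true as expected).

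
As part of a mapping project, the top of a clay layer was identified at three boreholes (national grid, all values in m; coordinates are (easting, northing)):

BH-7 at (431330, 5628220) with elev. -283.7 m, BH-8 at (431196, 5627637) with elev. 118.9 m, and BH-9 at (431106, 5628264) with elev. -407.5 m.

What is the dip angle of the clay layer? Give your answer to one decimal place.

Let the plane be z = a·E + b·N + c.
BH-8−BH-7: −134a − 583b = 402.6;  BH-9−BH-7: −224a + 44b = −123.8.
Solving gives a = 0.39902, b = −0.78228.
Gradient magnitude |∇z| = √(a² + b²) = √(0.15921 + 0.61196) = 0.87816.
True dip = arctan(0.87816) = 41.3°, dipping toward NNW (azimuth ≈ 333°).

41.3°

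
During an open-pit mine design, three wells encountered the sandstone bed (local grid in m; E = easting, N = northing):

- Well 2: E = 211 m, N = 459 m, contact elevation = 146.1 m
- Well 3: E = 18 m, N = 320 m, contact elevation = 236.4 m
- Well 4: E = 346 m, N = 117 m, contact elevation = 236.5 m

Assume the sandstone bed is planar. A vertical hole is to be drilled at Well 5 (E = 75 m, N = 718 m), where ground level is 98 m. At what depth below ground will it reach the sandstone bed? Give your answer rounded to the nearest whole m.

13 m

Two edge vectors: Well 2→Well 3 = (-193, -139, 90.3), Well 2→Well 4 = (135, -342, 90.4).
Normal n = (Well 2→Well 3) × (Well 2→Well 4) = (18317, 29637.7, 84771).
So ∂z/∂E = −n_x/n_z = −0.21608 and ∂z/∂N = −n_y/n_z = −0.34962.
Intercept c from Well 2: 146.1 + 45.59 + 160.48 = 352.17.
At (75, 718): z_contact = −16.2 − 251.0 + 352.17 = 84.9 m.
Depth below ground = 98 − 84.9 = 13 m.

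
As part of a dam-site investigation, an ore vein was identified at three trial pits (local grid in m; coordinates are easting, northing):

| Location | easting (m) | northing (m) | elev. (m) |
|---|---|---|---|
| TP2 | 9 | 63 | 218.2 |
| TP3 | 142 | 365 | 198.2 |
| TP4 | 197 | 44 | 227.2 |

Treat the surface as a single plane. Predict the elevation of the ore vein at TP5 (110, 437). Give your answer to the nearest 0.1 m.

190.9 m

Two edge vectors: TP2→TP3 = (133, 302, -20), TP2→TP4 = (188, -19, 9).
Normal n = (TP2→TP3) × (TP2→TP4) = (2338, -4957, -59303).
So ∂z/∂easting = −n_x/n_z = 0.03942 and ∂z/∂northing = −n_y/n_z = −0.08359.
Intercept c from TP2: 218.2 − 0.35 + 5.27 = 223.11.
At (110, 437): z = 4.3 − 36.5 + 223.11 = 190.9 m.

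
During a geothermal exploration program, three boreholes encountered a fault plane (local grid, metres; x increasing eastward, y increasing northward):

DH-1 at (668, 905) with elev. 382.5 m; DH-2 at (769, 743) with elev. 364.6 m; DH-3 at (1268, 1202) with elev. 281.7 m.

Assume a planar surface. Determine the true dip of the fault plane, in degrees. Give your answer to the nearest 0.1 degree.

Two edge vectors: DH-1→DH-2 = (101, -162, -17.9), DH-1→DH-3 = (600, 297, -100.8).
Normal n = (DH-1→DH-2) × (DH-1→DH-3) = (21645.9, -559.2, 127197).
So ∂z/∂x = −n_x/n_z = −0.17018 and ∂z/∂y = −n_y/n_z = 0.00440.
Gradient magnitude |∇z| = √(a² + b²) = √(0.02896 + 0.00002) = 0.17023.
True dip = arctan(0.17023) = 9.7°, dipping toward E (azimuth ≈ 091°).

9.7°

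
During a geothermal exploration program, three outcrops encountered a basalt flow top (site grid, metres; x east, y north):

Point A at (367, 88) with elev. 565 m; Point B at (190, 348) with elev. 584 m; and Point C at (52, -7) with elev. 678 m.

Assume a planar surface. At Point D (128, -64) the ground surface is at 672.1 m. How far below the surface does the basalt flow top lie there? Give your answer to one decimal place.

10.0 m

Let the plane be z = a·x + b·y + c.
Point B−Point A: −177a + 260b = 19;  Point C−Point A: −315a − 95b = 113.
Solving gives a = −0.31591, b = −0.14198.
Then c = 565 − a·367 − b·88 = 693.43.
At (128, -64): z_contact = −40.44 + 9.09 + 693.43 = 662.08 m.
Depth below ground = 672.1 − 662.08 = 10.0 m.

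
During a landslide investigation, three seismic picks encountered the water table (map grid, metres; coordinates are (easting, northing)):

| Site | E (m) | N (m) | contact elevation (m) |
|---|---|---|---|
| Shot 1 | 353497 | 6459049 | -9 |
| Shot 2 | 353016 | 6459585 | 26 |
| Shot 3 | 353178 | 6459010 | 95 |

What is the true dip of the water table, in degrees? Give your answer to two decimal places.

20.00°

Let the plane be z = a·E + b·N + c.
Shot 2−Shot 1: −481a + 536b = 35;  Shot 3−Shot 1: −319a − 39b = 104.
Solving gives a = −0.30098, b = −0.20480.
Gradient magnitude |∇z| = √(a² + b²) = √(0.09059 + 0.04194) = 0.36405.
True dip = arctan(0.36405) = 20.00°, dipping toward NE (azimuth ≈ 056°).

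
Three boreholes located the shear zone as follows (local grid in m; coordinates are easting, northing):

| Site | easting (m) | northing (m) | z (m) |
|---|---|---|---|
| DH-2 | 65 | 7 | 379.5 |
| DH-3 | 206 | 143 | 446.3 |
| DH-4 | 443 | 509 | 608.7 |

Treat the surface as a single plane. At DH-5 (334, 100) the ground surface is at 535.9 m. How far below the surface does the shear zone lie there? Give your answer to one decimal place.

89.7 m

Two edge vectors: DH-2→DH-3 = (141, 136, 66.8), DH-2→DH-4 = (378, 502, 229.2).
Normal n = (DH-2→DH-3) × (DH-2→DH-4) = (-2362.4, -7066.8, 19374).
So ∂z/∂easting = −n_x/n_z = 0.12194 and ∂z/∂northing = −n_y/n_z = 0.36476.
Intercept c from DH-2: 379.5 − 7.93 − 2.55 = 369.02.
At (334, 100): z_contact = 40.73 + 36.48 + 369.02 = 446.22 m.
Depth below ground = 535.9 − 446.22 = 89.7 m.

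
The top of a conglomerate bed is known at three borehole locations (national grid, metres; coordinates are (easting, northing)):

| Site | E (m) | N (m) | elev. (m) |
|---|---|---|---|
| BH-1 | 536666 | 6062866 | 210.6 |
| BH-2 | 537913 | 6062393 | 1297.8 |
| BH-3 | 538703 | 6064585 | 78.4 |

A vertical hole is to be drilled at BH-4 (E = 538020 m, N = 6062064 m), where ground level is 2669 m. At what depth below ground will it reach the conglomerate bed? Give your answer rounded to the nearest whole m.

1057 m

Let the plane be z = a·E + b·N + c.
BH-2−BH-1: 1247a − 473b = 1087.2;  BH-3−BH-1: 2037a + 1719b = −132.2.
Solving gives a = 0.58136838, b = −0.76582163.
Then c = 210.6 − a·536666 − b·6062866 = 4331283.90.
At (538020, 6062064): z_contact = 312787.8 − 4642459.7 + 4331283.90 = 1612.0 m.
Depth below ground = 2669 − 1612.0 = 1057 m.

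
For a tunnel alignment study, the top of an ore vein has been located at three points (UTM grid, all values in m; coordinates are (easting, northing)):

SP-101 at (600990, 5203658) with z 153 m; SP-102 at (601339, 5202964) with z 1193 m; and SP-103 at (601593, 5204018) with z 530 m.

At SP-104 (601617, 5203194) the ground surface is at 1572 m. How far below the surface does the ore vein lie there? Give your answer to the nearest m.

Let the plane be z = a·E + b·N + c.
SP-102−SP-101: 349a − 694b = 1040;  SP-103−SP-101: 603a + 360b = 377.
Solving gives a = 1.16892535, b = −0.91072774.
Then c = 153 − a·600990 − b·5203658 = 4036756.25.
At (601617, 5203194): z_contact = 703245.4 − 4738693.1 + 4036756.25 = 1308.5 m.
Depth below ground = 1572 − 1308.5 = 264 m.

264 m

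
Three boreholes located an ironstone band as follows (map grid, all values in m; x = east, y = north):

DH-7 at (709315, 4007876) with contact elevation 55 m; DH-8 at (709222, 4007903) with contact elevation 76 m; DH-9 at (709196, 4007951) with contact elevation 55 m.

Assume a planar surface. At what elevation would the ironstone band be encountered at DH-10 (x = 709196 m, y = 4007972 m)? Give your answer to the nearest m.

Two edge vectors: DH-7→DH-8 = (-93, 27, 21), DH-7→DH-9 = (-119, 75, 0).
Normal n = (DH-7→DH-8) × (DH-7→DH-9) = (-1575, -2499, -3762).
So ∂z/∂x = −n_x/n_z = −0.41866029 and ∂z/∂y = −n_y/n_z = −0.66427432.
Intercept c from DH-7: 55 + 296962.02 + 2662329.11 = 2959346.13.
At (709196, 4007972): z = −296912.2 − 2662392.9 + 2959346.13 = 41.1 m.

41 m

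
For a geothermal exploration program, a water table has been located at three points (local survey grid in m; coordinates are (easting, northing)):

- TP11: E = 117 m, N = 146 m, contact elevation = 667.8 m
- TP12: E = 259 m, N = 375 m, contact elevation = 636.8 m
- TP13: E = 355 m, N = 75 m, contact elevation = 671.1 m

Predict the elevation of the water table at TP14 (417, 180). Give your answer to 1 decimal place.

657.0 m

Let the plane be z = a·E + b·N + c.
TP12−TP11: 142a + 229b = −31;  TP13−TP11: 238a − 71b = 3.3.
Solving gives a = −0.02238, b = −0.12149.
Then c = 667.8 − a·117 − b·146 = 688.16.
At (417, 180): z = −9.3 − 21.9 + 688.16 = 657.0 m.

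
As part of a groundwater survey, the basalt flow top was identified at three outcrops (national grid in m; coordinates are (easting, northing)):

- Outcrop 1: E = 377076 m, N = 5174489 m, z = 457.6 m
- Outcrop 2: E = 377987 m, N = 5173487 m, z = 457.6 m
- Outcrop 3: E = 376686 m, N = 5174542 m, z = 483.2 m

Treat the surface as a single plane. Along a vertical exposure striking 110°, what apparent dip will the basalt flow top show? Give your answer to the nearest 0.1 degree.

2.7°

Two edge vectors: Outcrop 1→Outcrop 2 = (911, -1002, 0), Outcrop 1→Outcrop 3 = (-390, 53, 25.6).
Normal n = (Outcrop 1→Outcrop 2) × (Outcrop 1→Outcrop 3) = (-25651.2, -23321.6, -342497).
So ∂z/∂E = −n_x/n_z = −0.07489 and ∂z/∂N = −n_y/n_z = −0.06809.
Unit vector along 110° is (sin 110°, cos 110°) = (0.9397, -0.3420).
Slope in that direction = a·(0.9397) + b·(-0.3420) = −0.04709.
Apparent dip = arctan|0.04709| = 2.7° (true dip is 5.8°, so apparent ≤ true as expected).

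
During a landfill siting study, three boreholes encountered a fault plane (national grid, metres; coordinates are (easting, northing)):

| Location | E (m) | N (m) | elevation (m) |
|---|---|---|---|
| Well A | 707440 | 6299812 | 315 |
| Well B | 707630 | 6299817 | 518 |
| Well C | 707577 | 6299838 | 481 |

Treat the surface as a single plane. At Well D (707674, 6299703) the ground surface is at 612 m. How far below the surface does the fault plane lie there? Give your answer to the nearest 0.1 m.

147.9 m

Two edge vectors: Well A→Well B = (190, 5, 203), Well A→Well C = (137, 26, 166).
Normal n = (Well A→Well B) × (Well A→Well C) = (-4448, -3729, 4255).
So ∂z/∂E = −n_x/n_z = 1.045358402 and ∂z/∂N = −n_y/n_z = 0.876380729.
Intercept c from Well A: 315 − 739528.35 − 5521033.83 = −6260247.18.
At (707674, 6299703): z_contact = 739772.96 + 5520938.30 − 6260247.18 = 464.09 m.
Depth below ground = 612 − 464.09 = 147.9 m.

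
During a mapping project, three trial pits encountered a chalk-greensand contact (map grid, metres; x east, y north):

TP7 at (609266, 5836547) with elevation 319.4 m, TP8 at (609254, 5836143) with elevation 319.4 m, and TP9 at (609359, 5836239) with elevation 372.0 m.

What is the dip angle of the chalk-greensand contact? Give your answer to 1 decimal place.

Let the plane be z = a·x + b·y + c.
TP8−TP7: −12a − 404b = 0;  TP9−TP7: 93a − 308b = 52.6.
Solving gives a = 0.51494, b = −0.01530.
Gradient magnitude |∇z| = √(a² + b²) = √(0.26516 + 0.00023) = 0.51516.
True dip = arctan(0.51516) = 27.3°, dipping toward W (azimuth ≈ 272°).

27.3°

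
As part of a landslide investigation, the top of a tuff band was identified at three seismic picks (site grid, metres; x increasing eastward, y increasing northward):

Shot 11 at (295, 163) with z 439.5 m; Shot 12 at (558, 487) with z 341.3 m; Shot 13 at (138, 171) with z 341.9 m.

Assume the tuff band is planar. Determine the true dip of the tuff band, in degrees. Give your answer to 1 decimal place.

44.1°

Let the plane be z = a·x + b·y + c.
Shot 12−Shot 11: 263a + 324b = −98.2;  Shot 13−Shot 11: −157a + 8b = −97.6.
Solving gives a = 0.58213, b = −0.77562.
Gradient magnitude |∇z| = √(a² + b²) = √(0.33888 + 0.60159) = 0.96978.
True dip = arctan(0.96978) = 44.1°, dipping toward NW (azimuth ≈ 323°).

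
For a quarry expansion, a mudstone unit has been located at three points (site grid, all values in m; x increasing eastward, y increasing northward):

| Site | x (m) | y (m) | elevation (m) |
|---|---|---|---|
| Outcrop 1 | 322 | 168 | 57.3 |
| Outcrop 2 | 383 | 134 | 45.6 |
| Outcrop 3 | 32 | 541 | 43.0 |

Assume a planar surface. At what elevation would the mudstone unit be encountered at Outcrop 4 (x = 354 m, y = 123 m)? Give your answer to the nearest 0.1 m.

Two edge vectors: Outcrop 1→Outcrop 2 = (61, -34, -11.7), Outcrop 1→Outcrop 3 = (-290, 373, -14.3).
Normal n = (Outcrop 1→Outcrop 2) × (Outcrop 1→Outcrop 3) = (4850.3, 4265.3, 12893).
So ∂z/∂x = −n_x/n_z = −0.37620 and ∂z/∂y = −n_y/n_z = −0.33082.
Intercept c from Outcrop 1: 57.3 + 121.14 + 55.58 = 234.01.
At (354, 123): z = −133.2 − 40.7 + 234.01 = 60.1 m.

60.1 m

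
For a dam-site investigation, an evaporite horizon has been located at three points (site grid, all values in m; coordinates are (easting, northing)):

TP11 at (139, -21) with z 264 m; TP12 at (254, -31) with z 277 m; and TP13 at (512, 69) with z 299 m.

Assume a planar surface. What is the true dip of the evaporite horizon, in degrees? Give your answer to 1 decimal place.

Two edge vectors: TP11→TP12 = (115, -10, 13), TP11→TP13 = (373, 90, 35).
Normal n = (TP11→TP12) × (TP11→TP13) = (-1520, 824, 14080).
So ∂z/∂E = −n_x/n_z = 0.10795 and ∂z/∂N = −n_y/n_z = −0.05852.
Gradient magnitude |∇z| = √(a² + b²) = √(0.01165 + 0.00342) = 0.12280.
True dip = arctan(0.12280) = 7.0°, dipping toward WNW (azimuth ≈ 298°).

7.0°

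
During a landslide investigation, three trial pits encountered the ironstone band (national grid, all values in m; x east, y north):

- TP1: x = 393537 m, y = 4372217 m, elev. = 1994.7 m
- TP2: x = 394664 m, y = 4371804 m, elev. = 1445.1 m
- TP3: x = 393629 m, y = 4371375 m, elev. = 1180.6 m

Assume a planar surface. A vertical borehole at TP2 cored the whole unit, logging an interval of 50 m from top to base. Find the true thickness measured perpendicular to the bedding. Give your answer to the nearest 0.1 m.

Two edge vectors: TP1→TP2 = (1127, -413, -549.6), TP1→TP3 = (92, -842, -814.1).
Normal n = (TP1→TP2) × (TP1→TP3) = (-126539.9, 866927.5, -910938).
So ∂z/∂x = −n_x/n_z = −0.13891 and ∂z/∂y = −n_y/n_z = 0.95169.
|∇z| = √(a²+b²) = 0.96177, so dip δ = arctan(0.96177) = 43.88°.
True thickness = vertical thickness × cos δ = 50 × cos 43.88° = 36.0 m.

36.0 m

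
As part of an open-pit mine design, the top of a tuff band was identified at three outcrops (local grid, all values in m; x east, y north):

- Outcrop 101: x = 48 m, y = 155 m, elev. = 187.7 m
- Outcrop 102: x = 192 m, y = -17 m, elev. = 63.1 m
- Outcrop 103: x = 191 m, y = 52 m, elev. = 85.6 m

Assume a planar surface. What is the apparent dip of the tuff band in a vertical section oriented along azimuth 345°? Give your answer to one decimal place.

Two edge vectors: Outcrop 101→Outcrop 102 = (144, -172, -124.6), Outcrop 101→Outcrop 103 = (143, -103, -102.1).
Normal n = (Outcrop 101→Outcrop 102) × (Outcrop 101→Outcrop 103) = (4727.4, -3115.4, 9764).
So ∂z/∂x = −n_x/n_z = −0.48417 and ∂z/∂y = −n_y/n_z = 0.31907.
Unit vector along 345° is (sin 345°, cos 345°) = (-0.2588, 0.9659).
Slope in that direction = a·(-0.2588) + b·(0.9659) = 0.43351.
Apparent dip = arctan|0.43351| = 23.4° (true dip is 30.1°, so apparent ≤ true as expected).

23.4°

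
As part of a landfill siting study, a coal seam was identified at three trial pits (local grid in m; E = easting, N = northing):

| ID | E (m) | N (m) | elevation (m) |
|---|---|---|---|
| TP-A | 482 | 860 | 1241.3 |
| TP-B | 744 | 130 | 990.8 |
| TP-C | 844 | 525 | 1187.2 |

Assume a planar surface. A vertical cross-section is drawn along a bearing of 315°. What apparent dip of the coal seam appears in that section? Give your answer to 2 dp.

Two edge vectors: TP-A→TP-B = (262, -730, -250.5), TP-A→TP-C = (362, -335, -54.1).
Normal n = (TP-A→TP-B) × (TP-A→TP-C) = (-44424.5, -76506.8, 176490).
So ∂z/∂E = −n_x/n_z = 0.25171 and ∂z/∂N = −n_y/n_z = 0.43349.
Unit vector along 315° is (sin 315°, cos 315°) = (-0.7071, 0.7071).
Slope in that direction = a·(-0.7071) + b·(0.7071) = 0.12854.
Apparent dip = arctan|0.12854| = 7.32° (true dip is 26.6°, so apparent ≤ true as expected).

7.32°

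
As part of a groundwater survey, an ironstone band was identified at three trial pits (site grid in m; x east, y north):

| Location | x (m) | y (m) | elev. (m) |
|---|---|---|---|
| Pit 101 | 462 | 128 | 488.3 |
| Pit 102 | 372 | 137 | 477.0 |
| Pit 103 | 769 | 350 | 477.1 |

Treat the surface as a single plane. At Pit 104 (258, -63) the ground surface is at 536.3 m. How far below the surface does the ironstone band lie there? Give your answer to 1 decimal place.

Two edge vectors: Pit 101→Pit 102 = (-90, 9, -11.3), Pit 101→Pit 103 = (307, 222, -11.2).
Normal n = (Pit 101→Pit 102) × (Pit 101→Pit 103) = (2407.8, -4477.1, -22743).
So ∂z/∂x = −n_x/n_z = 0.10587 and ∂z/∂y = −n_y/n_z = −0.19686.
Intercept c from Pit 101: 488.3 − 48.91 + 25.20 = 464.59.
At (258, -63): z_contact = 27.31 + 12.40 + 464.59 = 504.30 m.
Depth below ground = 536.3 − 504.30 = 32.0 m.

32.0 m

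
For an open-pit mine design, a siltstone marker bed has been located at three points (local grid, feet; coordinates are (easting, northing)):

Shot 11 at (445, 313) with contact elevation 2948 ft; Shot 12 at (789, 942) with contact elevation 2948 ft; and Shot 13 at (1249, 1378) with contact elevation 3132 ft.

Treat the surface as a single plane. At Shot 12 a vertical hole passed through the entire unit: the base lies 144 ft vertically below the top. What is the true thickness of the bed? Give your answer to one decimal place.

Let the plane be z = a·E + b·N + c.
Shot 12−Shot 11: 344a + 629b = 0;  Shot 13−Shot 11: 804a + 1065b = 184.
Solving gives a = 0.83051, b = −0.45420.
|∇z| = √(a²+b²) = 0.94659, so dip δ = arctan(0.94659) = 43.43°.
True thickness = vertical thickness × cos δ = 144 × cos 43.43° = 104.6 ft.

104.6 ft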